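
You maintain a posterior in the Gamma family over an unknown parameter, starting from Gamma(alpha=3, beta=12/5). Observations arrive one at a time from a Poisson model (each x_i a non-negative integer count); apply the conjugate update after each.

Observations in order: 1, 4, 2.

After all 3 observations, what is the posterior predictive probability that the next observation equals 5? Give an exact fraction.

obs 1: x=1 → posterior Gamma(4, 17/5)
obs 2: x=4 → posterior Gamma(8, 22/5)
obs 3: x=2 → posterior Gamma(10, 27/5)

644053197583573903125/18889465931478580854784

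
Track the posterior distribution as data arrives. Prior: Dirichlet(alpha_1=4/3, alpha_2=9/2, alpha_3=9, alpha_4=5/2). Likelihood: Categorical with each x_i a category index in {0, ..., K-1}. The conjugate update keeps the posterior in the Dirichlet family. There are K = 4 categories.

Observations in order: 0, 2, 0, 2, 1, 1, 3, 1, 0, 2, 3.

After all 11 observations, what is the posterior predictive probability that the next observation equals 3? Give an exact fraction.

obs 1: x=0 → posterior Dirichlet(7/3, 9/2, 9, 5/2)
obs 2: x=2 → posterior Dirichlet(7/3, 9/2, 10, 5/2)
obs 3: x=0 → posterior Dirichlet(10/3, 9/2, 10, 5/2)
obs 4: x=2 → posterior Dirichlet(10/3, 9/2, 11, 5/2)
obs 5: x=1 → posterior Dirichlet(10/3, 11/2, 11, 5/2)
obs 6: x=1 → posterior Dirichlet(10/3, 13/2, 11, 5/2)
obs 7: x=3 → posterior Dirichlet(10/3, 13/2, 11, 7/2)
obs 8: x=1 → posterior Dirichlet(10/3, 15/2, 11, 7/2)
obs 9: x=0 → posterior Dirichlet(13/3, 15/2, 11, 7/2)
obs 10: x=2 → posterior Dirichlet(13/3, 15/2, 12, 7/2)
obs 11: x=3 → posterior Dirichlet(13/3, 15/2, 12, 9/2)

27/170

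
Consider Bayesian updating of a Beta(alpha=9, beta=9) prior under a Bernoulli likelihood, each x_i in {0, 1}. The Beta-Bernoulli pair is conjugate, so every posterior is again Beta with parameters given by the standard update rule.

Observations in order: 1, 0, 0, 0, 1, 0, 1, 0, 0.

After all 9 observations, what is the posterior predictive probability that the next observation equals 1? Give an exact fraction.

4/9

obs 1: x=1 → posterior Beta(10, 9)
obs 2: x=0 → posterior Beta(10, 10)
obs 3: x=0 → posterior Beta(10, 11)
obs 4: x=0 → posterior Beta(10, 12)
obs 5: x=1 → posterior Beta(11, 12)
obs 6: x=0 → posterior Beta(11, 13)
obs 7: x=1 → posterior Beta(12, 13)
obs 8: x=0 → posterior Beta(12, 14)
obs 9: x=0 → posterior Beta(12, 15)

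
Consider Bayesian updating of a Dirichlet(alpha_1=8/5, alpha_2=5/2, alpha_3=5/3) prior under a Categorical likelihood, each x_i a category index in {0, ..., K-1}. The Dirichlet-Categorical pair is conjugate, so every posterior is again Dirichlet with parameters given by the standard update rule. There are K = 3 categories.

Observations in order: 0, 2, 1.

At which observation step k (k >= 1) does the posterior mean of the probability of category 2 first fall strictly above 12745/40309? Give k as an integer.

k = 2

obs 1: x=0 → posterior Dirichlet(13/5, 5/2, 5/3)
obs 2: x=2 → posterior Dirichlet(13/5, 5/2, 8/3)
obs 3: x=1 → posterior Dirichlet(13/5, 7/2, 8/3)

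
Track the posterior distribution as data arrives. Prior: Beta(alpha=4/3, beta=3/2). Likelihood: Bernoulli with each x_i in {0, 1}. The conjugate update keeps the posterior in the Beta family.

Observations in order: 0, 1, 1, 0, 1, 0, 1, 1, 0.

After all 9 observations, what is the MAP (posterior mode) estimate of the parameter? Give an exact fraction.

obs 1: x=0 → posterior Beta(4/3, 5/2)
obs 2: x=1 → posterior Beta(7/3, 5/2)
obs 3: x=1 → posterior Beta(10/3, 5/2)
obs 4: x=0 → posterior Beta(10/3, 7/2)
obs 5: x=1 → posterior Beta(13/3, 7/2)
obs 6: x=0 → posterior Beta(13/3, 9/2)
obs 7: x=1 → posterior Beta(16/3, 9/2)
obs 8: x=1 → posterior Beta(19/3, 9/2)
obs 9: x=0 → posterior Beta(19/3, 11/2)

32/59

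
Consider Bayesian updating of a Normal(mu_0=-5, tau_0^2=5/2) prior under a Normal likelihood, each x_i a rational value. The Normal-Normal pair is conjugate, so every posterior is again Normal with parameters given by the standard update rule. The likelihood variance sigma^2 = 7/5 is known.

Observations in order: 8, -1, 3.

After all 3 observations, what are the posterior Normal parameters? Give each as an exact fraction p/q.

obs 1: x=8 → posterior Normal(10/3, 35/39)
obs 2: x=-1 → posterior Normal(105/64, 35/64)
obs 3: x=3 → posterior Normal(180/89, 35/89)

mu_0=180/89, tau_0^2=35/89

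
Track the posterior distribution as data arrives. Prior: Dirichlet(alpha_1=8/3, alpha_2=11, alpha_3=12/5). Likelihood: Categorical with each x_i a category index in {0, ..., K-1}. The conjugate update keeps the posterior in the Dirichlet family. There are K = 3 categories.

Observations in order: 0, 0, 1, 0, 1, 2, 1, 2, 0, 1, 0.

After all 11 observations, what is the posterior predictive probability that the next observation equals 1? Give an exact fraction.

225/406

obs 1: x=0 → posterior Dirichlet(11/3, 11, 12/5)
obs 2: x=0 → posterior Dirichlet(14/3, 11, 12/5)
obs 3: x=1 → posterior Dirichlet(14/3, 12, 12/5)
obs 4: x=0 → posterior Dirichlet(17/3, 12, 12/5)
obs 5: x=1 → posterior Dirichlet(17/3, 13, 12/5)
obs 6: x=2 → posterior Dirichlet(17/3, 13, 17/5)
obs 7: x=1 → posterior Dirichlet(17/3, 14, 17/5)
obs 8: x=2 → posterior Dirichlet(17/3, 14, 22/5)
obs 9: x=0 → posterior Dirichlet(20/3, 14, 22/5)
obs 10: x=1 → posterior Dirichlet(20/3, 15, 22/5)
obs 11: x=0 → posterior Dirichlet(23/3, 15, 22/5)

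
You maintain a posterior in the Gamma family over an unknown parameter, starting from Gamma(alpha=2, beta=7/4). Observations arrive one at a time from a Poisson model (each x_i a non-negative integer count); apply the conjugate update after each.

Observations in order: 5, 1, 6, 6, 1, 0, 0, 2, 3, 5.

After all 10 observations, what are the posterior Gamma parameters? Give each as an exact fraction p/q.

obs 1: x=5 → posterior Gamma(7, 11/4)
obs 2: x=1 → posterior Gamma(8, 15/4)
obs 3: x=6 → posterior Gamma(14, 19/4)
obs 4: x=6 → posterior Gamma(20, 23/4)
obs 5: x=1 → posterior Gamma(21, 27/4)
obs 6: x=0 → posterior Gamma(21, 31/4)
obs 7: x=0 → posterior Gamma(21, 35/4)
obs 8: x=2 → posterior Gamma(23, 39/4)
obs 9: x=3 → posterior Gamma(26, 43/4)
obs 10: x=5 → posterior Gamma(31, 47/4)

alpha=31, beta=47/4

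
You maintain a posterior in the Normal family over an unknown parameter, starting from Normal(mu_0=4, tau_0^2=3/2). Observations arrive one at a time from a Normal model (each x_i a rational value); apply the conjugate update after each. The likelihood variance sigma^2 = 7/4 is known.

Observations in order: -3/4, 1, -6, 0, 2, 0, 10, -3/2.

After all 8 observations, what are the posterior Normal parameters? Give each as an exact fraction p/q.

mu_0=113/110, tau_0^2=21/110

obs 1: x=-3/4 → posterior Normal(47/26, 21/26)
obs 2: x=1 → posterior Normal(59/38, 21/38)
obs 3: x=-6 → posterior Normal(-13/50, 21/50)
obs 4: x=0 → posterior Normal(-13/62, 21/62)
obs 5: x=2 → posterior Normal(11/74, 21/74)
obs 6: x=0 → posterior Normal(11/86, 21/86)
obs 7: x=10 → posterior Normal(131/98, 3/14)
obs 8: x=-3/2 → posterior Normal(113/110, 21/110)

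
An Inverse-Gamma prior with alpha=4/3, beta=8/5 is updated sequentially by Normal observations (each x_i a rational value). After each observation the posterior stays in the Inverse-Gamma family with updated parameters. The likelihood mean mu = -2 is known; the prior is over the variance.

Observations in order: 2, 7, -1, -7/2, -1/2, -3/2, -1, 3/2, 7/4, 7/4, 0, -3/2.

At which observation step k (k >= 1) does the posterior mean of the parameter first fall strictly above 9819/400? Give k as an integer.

obs 1: x=2 → posterior Inverse-Gamma(11/6, 48/5)
obs 2: x=7 → posterior Inverse-Gamma(7/3, 501/10)
obs 3: x=-1 → posterior Inverse-Gamma(17/6, 253/5)
obs 4: x=-7/2 → posterior Inverse-Gamma(10/3, 2069/40)
obs 5: x=-1/2 → posterior Inverse-Gamma(23/6, 1057/20)
obs 6: x=-3/2 → posterior Inverse-Gamma(13/3, 2119/40)
obs 7: x=-1 → posterior Inverse-Gamma(29/6, 2139/40)
obs 8: x=3/2 → posterior Inverse-Gamma(16/3, 298/5)
obs 9: x=7/4 → posterior Inverse-Gamma(35/6, 10661/160)
obs 10: x=7/4 → posterior Inverse-Gamma(19/3, 5893/80)
obs 11: x=0 → posterior Inverse-Gamma(41/6, 6053/80)
obs 12: x=-3/2 → posterior Inverse-Gamma(22/3, 6063/80)

k = 2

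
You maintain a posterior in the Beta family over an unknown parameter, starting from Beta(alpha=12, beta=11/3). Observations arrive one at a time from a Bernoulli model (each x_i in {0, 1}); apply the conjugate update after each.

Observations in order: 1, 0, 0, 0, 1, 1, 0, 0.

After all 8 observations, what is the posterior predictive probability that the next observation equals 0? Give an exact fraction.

obs 1: x=1 → posterior Beta(13, 11/3)
obs 2: x=0 → posterior Beta(13, 14/3)
obs 3: x=0 → posterior Beta(13, 17/3)
obs 4: x=0 → posterior Beta(13, 20/3)
obs 5: x=1 → posterior Beta(14, 20/3)
obs 6: x=1 → posterior Beta(15, 20/3)
obs 7: x=0 → posterior Beta(15, 23/3)
obs 8: x=0 → posterior Beta(15, 26/3)

26/71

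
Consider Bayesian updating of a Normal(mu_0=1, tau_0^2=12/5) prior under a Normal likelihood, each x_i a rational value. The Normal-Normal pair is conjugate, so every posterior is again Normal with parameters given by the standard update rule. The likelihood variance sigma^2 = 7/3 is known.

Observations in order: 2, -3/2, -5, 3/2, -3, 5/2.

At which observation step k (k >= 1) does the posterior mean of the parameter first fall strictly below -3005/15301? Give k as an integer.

k = 3

obs 1: x=2 → posterior Normal(107/71, 84/71)
obs 2: x=-3/2 → posterior Normal(53/107, 84/107)
obs 3: x=-5 → posterior Normal(-127/143, 84/143)
obs 4: x=3/2 → posterior Normal(-73/179, 84/179)
obs 5: x=-3 → posterior Normal(-181/215, 84/215)
obs 6: x=5/2 → posterior Normal(-91/251, 84/251)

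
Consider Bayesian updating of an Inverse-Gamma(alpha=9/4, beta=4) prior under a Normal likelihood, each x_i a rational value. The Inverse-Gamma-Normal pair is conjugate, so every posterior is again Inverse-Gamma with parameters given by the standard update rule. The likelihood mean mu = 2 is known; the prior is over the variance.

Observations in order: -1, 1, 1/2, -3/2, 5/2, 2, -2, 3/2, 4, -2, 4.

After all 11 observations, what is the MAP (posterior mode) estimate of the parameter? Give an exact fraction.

146/35

obs 1: x=-1 → posterior Inverse-Gamma(11/4, 17/2)
obs 2: x=1 → posterior Inverse-Gamma(13/4, 9)
obs 3: x=1/2 → posterior Inverse-Gamma(15/4, 81/8)
obs 4: x=-3/2 → posterior Inverse-Gamma(17/4, 65/4)
obs 5: x=5/2 → posterior Inverse-Gamma(19/4, 131/8)
obs 6: x=2 → posterior Inverse-Gamma(21/4, 131/8)
obs 7: x=-2 → posterior Inverse-Gamma(23/4, 195/8)
obs 8: x=3/2 → posterior Inverse-Gamma(25/4, 49/2)
obs 9: x=4 → posterior Inverse-Gamma(27/4, 53/2)
obs 10: x=-2 → posterior Inverse-Gamma(29/4, 69/2)
obs 11: x=4 → posterior Inverse-Gamma(31/4, 73/2)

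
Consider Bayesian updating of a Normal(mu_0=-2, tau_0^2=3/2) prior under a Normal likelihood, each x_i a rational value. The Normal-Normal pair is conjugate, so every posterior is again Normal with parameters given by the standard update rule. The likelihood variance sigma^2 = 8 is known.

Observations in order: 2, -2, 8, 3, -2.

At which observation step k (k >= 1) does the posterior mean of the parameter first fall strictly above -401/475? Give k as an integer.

k = 3

obs 1: x=2 → posterior Normal(-26/19, 24/19)
obs 2: x=-2 → posterior Normal(-16/11, 12/11)
obs 3: x=8 → posterior Normal(-8/25, 24/25)
obs 4: x=3 → posterior Normal(1/28, 6/7)
obs 5: x=-2 → posterior Normal(-5/31, 24/31)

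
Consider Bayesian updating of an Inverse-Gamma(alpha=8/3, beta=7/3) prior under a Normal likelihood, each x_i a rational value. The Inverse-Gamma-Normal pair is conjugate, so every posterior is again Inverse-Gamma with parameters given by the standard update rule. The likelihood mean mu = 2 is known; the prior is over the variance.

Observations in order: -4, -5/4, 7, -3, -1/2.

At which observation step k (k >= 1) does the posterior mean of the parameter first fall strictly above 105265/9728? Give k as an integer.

obs 1: x=-4 → posterior Inverse-Gamma(19/6, 61/3)
obs 2: x=-5/4 → posterior Inverse-Gamma(11/3, 2459/96)
obs 3: x=7 → posterior Inverse-Gamma(25/6, 3659/96)
obs 4: x=-3 → posterior Inverse-Gamma(14/3, 4859/96)
obs 5: x=-1/2 → posterior Inverse-Gamma(31/6, 5159/96)

k = 3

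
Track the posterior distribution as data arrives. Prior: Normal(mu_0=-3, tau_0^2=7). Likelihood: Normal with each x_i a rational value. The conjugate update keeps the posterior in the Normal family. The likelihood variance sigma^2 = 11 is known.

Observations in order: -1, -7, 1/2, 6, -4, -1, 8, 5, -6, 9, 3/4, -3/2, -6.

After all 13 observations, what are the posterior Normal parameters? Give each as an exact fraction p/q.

obs 1: x=-1 → posterior Normal(-20/9, 77/18)
obs 2: x=-7 → posterior Normal(-89/25, 77/25)
obs 3: x=1/2 → posterior Normal(-171/64, 77/32)
obs 4: x=6 → posterior Normal(-29/26, 77/39)
obs 5: x=-4 → posterior Normal(-143/92, 77/46)
obs 6: x=-1 → posterior Normal(-157/106, 77/53)
obs 7: x=8 → posterior Normal(-3/8, 77/60)
obs 8: x=5 → posterior Normal(25/134, 77/67)
obs 9: x=-6 → posterior Normal(-59/148, 77/74)
obs 10: x=9 → posterior Normal(67/162, 77/81)
obs 11: x=3/4 → posterior Normal(155/352, 7/8)
obs 12: x=-3/2 → posterior Normal(113/380, 77/95)
obs 13: x=-6 → posterior Normal(-55/408, 77/102)

mu_0=-55/408, tau_0^2=77/102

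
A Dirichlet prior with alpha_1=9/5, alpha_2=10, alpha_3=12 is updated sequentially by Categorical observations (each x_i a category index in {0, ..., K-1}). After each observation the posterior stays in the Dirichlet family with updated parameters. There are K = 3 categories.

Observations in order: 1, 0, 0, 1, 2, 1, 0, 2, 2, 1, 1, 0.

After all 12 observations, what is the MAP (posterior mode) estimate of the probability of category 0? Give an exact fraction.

6/41

obs 1: x=1 → posterior Dirichlet(9/5, 11, 12)
obs 2: x=0 → posterior Dirichlet(14/5, 11, 12)
obs 3: x=0 → posterior Dirichlet(19/5, 11, 12)
obs 4: x=1 → posterior Dirichlet(19/5, 12, 12)
obs 5: x=2 → posterior Dirichlet(19/5, 12, 13)
obs 6: x=1 → posterior Dirichlet(19/5, 13, 13)
obs 7: x=0 → posterior Dirichlet(24/5, 13, 13)
obs 8: x=2 → posterior Dirichlet(24/5, 13, 14)
obs 9: x=2 → posterior Dirichlet(24/5, 13, 15)
obs 10: x=1 → posterior Dirichlet(24/5, 14, 15)
obs 11: x=1 → posterior Dirichlet(24/5, 15, 15)
obs 12: x=0 → posterior Dirichlet(29/5, 15, 15)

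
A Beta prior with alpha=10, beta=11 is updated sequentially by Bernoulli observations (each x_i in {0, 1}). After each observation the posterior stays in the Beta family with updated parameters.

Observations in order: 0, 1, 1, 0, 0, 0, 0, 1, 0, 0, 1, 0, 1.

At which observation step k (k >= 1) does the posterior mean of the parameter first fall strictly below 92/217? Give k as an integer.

obs 1: x=0 → posterior Beta(10, 12)
obs 2: x=1 → posterior Beta(11, 12)
obs 3: x=1 → posterior Beta(12, 12)
obs 4: x=0 → posterior Beta(12, 13)
obs 5: x=0 → posterior Beta(12, 14)
obs 6: x=0 → posterior Beta(12, 15)
obs 7: x=0 → posterior Beta(12, 16)
obs 8: x=1 → posterior Beta(13, 16)
obs 9: x=0 → posterior Beta(13, 17)
obs 10: x=0 → posterior Beta(13, 18)
obs 11: x=1 → posterior Beta(14, 18)
obs 12: x=0 → posterior Beta(14, 19)
obs 13: x=1 → posterior Beta(15, 19)

k = 10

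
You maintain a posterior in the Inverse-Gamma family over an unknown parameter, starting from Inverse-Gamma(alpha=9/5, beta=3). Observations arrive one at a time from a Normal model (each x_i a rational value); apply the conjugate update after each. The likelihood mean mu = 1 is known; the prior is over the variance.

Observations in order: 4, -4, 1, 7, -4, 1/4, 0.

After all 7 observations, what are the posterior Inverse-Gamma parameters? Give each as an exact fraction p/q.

alpha=53/10, beta=1641/32

obs 1: x=4 → posterior Inverse-Gamma(23/10, 15/2)
obs 2: x=-4 → posterior Inverse-Gamma(14/5, 20)
obs 3: x=1 → posterior Inverse-Gamma(33/10, 20)
obs 4: x=7 → posterior Inverse-Gamma(19/5, 38)
obs 5: x=-4 → posterior Inverse-Gamma(43/10, 101/2)
obs 6: x=1/4 → posterior Inverse-Gamma(24/5, 1625/32)
obs 7: x=0 → posterior Inverse-Gamma(53/10, 1641/32)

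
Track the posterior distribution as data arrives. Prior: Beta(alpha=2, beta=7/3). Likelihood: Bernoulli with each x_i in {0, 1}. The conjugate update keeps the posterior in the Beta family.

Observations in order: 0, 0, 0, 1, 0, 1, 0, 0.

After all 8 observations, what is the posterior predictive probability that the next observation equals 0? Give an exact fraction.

25/37

obs 1: x=0 → posterior Beta(2, 10/3)
obs 2: x=0 → posterior Beta(2, 13/3)
obs 3: x=0 → posterior Beta(2, 16/3)
obs 4: x=1 → posterior Beta(3, 16/3)
obs 5: x=0 → posterior Beta(3, 19/3)
obs 6: x=1 → posterior Beta(4, 19/3)
obs 7: x=0 → posterior Beta(4, 22/3)
obs 8: x=0 → posterior Beta(4, 25/3)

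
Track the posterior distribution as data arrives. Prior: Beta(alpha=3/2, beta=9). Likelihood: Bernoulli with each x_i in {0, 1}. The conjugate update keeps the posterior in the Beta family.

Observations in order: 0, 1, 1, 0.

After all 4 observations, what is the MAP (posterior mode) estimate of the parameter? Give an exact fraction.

1/5

obs 1: x=0 → posterior Beta(3/2, 10)
obs 2: x=1 → posterior Beta(5/2, 10)
obs 3: x=1 → posterior Beta(7/2, 10)
obs 4: x=0 → posterior Beta(7/2, 11)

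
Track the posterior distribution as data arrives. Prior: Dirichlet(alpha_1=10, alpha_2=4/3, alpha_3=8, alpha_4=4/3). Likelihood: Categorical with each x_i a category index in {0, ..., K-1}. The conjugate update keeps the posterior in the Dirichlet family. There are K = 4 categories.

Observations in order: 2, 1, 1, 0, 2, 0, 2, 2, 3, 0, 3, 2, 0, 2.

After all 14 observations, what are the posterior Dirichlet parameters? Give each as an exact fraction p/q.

obs 1: x=2 → posterior Dirichlet(10, 4/3, 9, 4/3)
obs 2: x=1 → posterior Dirichlet(10, 7/3, 9, 4/3)
obs 3: x=1 → posterior Dirichlet(10, 10/3, 9, 4/3)
obs 4: x=0 → posterior Dirichlet(11, 10/3, 9, 4/3)
obs 5: x=2 → posterior Dirichlet(11, 10/3, 10, 4/3)
obs 6: x=0 → posterior Dirichlet(12, 10/3, 10, 4/3)
obs 7: x=2 → posterior Dirichlet(12, 10/3, 11, 4/3)
obs 8: x=2 → posterior Dirichlet(12, 10/3, 12, 4/3)
obs 9: x=3 → posterior Dirichlet(12, 10/3, 12, 7/3)
obs 10: x=0 → posterior Dirichlet(13, 10/3, 12, 7/3)
obs 11: x=3 → posterior Dirichlet(13, 10/3, 12, 10/3)
obs 12: x=2 → posterior Dirichlet(13, 10/3, 13, 10/3)
obs 13: x=0 → posterior Dirichlet(14, 10/3, 13, 10/3)
obs 14: x=2 → posterior Dirichlet(14, 10/3, 14, 10/3)

alpha_1=14, alpha_2=10/3, alpha_3=14, alpha_4=10/3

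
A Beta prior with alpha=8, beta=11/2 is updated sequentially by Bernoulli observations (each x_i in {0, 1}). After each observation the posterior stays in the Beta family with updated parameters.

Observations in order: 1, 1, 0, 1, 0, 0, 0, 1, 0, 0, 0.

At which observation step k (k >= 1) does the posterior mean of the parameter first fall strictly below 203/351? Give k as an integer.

k = 6

obs 1: x=1 → posterior Beta(9, 11/2)
obs 2: x=1 → posterior Beta(10, 11/2)
obs 3: x=0 → posterior Beta(10, 13/2)
obs 4: x=1 → posterior Beta(11, 13/2)
obs 5: x=0 → posterior Beta(11, 15/2)
obs 6: x=0 → posterior Beta(11, 17/2)
obs 7: x=0 → posterior Beta(11, 19/2)
obs 8: x=1 → posterior Beta(12, 19/2)
obs 9: x=0 → posterior Beta(12, 21/2)
obs 10: x=0 → posterior Beta(12, 23/2)
obs 11: x=0 → posterior Beta(12, 25/2)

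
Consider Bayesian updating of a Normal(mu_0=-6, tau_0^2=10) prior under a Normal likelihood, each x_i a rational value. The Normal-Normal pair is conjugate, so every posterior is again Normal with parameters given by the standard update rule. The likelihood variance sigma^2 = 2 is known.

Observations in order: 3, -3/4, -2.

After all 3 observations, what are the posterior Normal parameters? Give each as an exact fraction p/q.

obs 1: x=3 → posterior Normal(3/2, 5/3)
obs 2: x=-3/4 → posterior Normal(21/44, 10/11)
obs 3: x=-2 → posterior Normal(-19/64, 5/8)

mu_0=-19/64, tau_0^2=5/8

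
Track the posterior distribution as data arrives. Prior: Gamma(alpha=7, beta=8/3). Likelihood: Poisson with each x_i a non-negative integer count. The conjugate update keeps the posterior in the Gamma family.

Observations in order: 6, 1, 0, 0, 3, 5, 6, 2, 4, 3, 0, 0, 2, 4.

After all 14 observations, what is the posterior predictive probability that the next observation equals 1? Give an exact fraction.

1466560206608846783638000488281250000000000000000000000000000000000000000000/7381391874719262009044156620311078835772712945516819387010106565605821547281

obs 1: x=6 → posterior Gamma(13, 11/3)
obs 2: x=1 → posterior Gamma(14, 14/3)
obs 3: x=0 → posterior Gamma(14, 17/3)
obs 4: x=0 → posterior Gamma(14, 20/3)
obs 5: x=3 → posterior Gamma(17, 23/3)
obs 6: x=5 → posterior Gamma(22, 26/3)
obs 7: x=6 → posterior Gamma(28, 29/3)
obs 8: x=2 → posterior Gamma(30, 32/3)
obs 9: x=4 → posterior Gamma(34, 35/3)
obs 10: x=3 → posterior Gamma(37, 38/3)
obs 11: x=0 → posterior Gamma(37, 41/3)
obs 12: x=0 → posterior Gamma(37, 44/3)
obs 13: x=2 → posterior Gamma(39, 47/3)
obs 14: x=4 → posterior Gamma(43, 50/3)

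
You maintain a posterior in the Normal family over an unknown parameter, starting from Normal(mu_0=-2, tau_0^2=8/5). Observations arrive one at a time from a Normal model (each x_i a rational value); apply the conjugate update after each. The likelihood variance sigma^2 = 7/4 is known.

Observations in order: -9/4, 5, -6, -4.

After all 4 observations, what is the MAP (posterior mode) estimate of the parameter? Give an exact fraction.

obs 1: x=-9/4 → posterior Normal(-142/67, 56/67)
obs 2: x=5 → posterior Normal(2/11, 56/99)
obs 3: x=-6 → posterior Normal(-174/131, 56/131)
obs 4: x=-4 → posterior Normal(-302/163, 56/163)

-302/163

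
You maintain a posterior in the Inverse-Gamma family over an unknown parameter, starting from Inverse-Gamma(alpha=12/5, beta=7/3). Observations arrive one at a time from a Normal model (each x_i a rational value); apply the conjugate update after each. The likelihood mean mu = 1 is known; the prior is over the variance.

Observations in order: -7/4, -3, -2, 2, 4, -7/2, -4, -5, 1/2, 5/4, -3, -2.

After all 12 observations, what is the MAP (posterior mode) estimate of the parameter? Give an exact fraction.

18455/2256

obs 1: x=-7/4 → posterior Inverse-Gamma(29/10, 587/96)
obs 2: x=-3 → posterior Inverse-Gamma(17/5, 1355/96)
obs 3: x=-2 → posterior Inverse-Gamma(39/10, 1787/96)
obs 4: x=2 → posterior Inverse-Gamma(22/5, 1835/96)
obs 5: x=4 → posterior Inverse-Gamma(49/10, 2267/96)
obs 6: x=-7/2 → posterior Inverse-Gamma(27/5, 3239/96)
obs 7: x=-4 → posterior Inverse-Gamma(59/10, 4439/96)
obs 8: x=-5 → posterior Inverse-Gamma(32/5, 6167/96)
obs 9: x=1/2 → posterior Inverse-Gamma(69/10, 6179/96)
obs 10: x=5/4 → posterior Inverse-Gamma(37/5, 3091/48)
obs 11: x=-3 → posterior Inverse-Gamma(79/10, 3475/48)
obs 12: x=-2 → posterior Inverse-Gamma(42/5, 3691/48)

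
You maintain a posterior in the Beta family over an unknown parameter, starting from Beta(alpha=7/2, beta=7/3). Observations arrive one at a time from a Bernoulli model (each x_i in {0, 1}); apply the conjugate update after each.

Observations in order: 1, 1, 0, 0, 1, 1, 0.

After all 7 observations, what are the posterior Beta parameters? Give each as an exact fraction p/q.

alpha=15/2, beta=16/3

obs 1: x=1 → posterior Beta(9/2, 7/3)
obs 2: x=1 → posterior Beta(11/2, 7/3)
obs 3: x=0 → posterior Beta(11/2, 10/3)
obs 4: x=0 → posterior Beta(11/2, 13/3)
obs 5: x=1 → posterior Beta(13/2, 13/3)
obs 6: x=1 → posterior Beta(15/2, 13/3)
obs 7: x=0 → posterior Beta(15/2, 16/3)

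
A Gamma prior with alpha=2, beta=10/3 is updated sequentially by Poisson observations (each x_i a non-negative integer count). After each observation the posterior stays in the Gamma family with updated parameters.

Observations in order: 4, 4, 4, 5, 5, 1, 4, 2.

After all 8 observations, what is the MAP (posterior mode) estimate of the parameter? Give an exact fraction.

obs 1: x=4 → posterior Gamma(6, 13/3)
obs 2: x=4 → posterior Gamma(10, 16/3)
obs 3: x=4 → posterior Gamma(14, 19/3)
obs 4: x=5 → posterior Gamma(19, 22/3)
obs 5: x=5 → posterior Gamma(24, 25/3)
obs 6: x=1 → posterior Gamma(25, 28/3)
obs 7: x=4 → posterior Gamma(29, 31/3)
obs 8: x=2 → posterior Gamma(31, 34/3)

45/17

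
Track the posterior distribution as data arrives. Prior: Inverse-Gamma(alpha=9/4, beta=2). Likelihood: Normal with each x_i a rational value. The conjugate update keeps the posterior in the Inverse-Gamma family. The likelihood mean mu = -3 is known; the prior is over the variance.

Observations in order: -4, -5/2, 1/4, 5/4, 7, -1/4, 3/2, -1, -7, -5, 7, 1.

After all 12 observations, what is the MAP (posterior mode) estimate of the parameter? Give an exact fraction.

obs 1: x=-4 → posterior Inverse-Gamma(11/4, 5/2)
obs 2: x=-5/2 → posterior Inverse-Gamma(13/4, 21/8)
obs 3: x=1/4 → posterior Inverse-Gamma(15/4, 253/32)
obs 4: x=5/4 → posterior Inverse-Gamma(17/4, 271/16)
obs 5: x=7 → posterior Inverse-Gamma(19/4, 1071/16)
obs 6: x=-1/4 → posterior Inverse-Gamma(21/4, 2263/32)
obs 7: x=3/2 → posterior Inverse-Gamma(23/4, 2587/32)
obs 8: x=-1 → posterior Inverse-Gamma(25/4, 2651/32)
obs 9: x=-7 → posterior Inverse-Gamma(27/4, 2907/32)
obs 10: x=-5 → posterior Inverse-Gamma(29/4, 2971/32)
obs 11: x=7 → posterior Inverse-Gamma(31/4, 4571/32)
obs 12: x=1 → posterior Inverse-Gamma(33/4, 4827/32)

4827/296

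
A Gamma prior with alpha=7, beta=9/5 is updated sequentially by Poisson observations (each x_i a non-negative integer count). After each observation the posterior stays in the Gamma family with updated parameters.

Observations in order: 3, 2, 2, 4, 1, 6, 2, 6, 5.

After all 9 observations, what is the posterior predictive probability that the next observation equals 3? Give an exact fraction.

obs 1: x=3 → posterior Gamma(10, 14/5)
obs 2: x=2 → posterior Gamma(12, 19/5)
obs 3: x=2 → posterior Gamma(14, 24/5)
obs 4: x=4 → posterior Gamma(18, 29/5)
obs 5: x=1 → posterior Gamma(19, 34/5)
obs 6: x=6 → posterior Gamma(25, 39/5)
obs 7: x=2 → posterior Gamma(27, 44/5)
obs 8: x=6 → posterior Gamma(33, 49/5)
obs 9: x=5 → posterior Gamma(38, 54/5)

836815721600344805860115927673995286821529417919450615534748392488960000/4026544260778454664077647409942063131187042636557740968242223069597210459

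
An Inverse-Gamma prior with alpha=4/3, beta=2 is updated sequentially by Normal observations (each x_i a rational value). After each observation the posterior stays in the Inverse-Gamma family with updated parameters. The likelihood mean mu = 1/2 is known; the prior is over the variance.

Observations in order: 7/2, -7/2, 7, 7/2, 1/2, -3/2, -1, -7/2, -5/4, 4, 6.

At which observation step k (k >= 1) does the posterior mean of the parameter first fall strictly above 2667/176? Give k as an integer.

obs 1: x=7/2 → posterior Inverse-Gamma(11/6, 13/2)
obs 2: x=-7/2 → posterior Inverse-Gamma(7/3, 29/2)
obs 3: x=7 → posterior Inverse-Gamma(17/6, 285/8)
obs 4: x=7/2 → posterior Inverse-Gamma(10/3, 321/8)
obs 5: x=1/2 → posterior Inverse-Gamma(23/6, 321/8)
obs 6: x=-3/2 → posterior Inverse-Gamma(13/3, 337/8)
obs 7: x=-1 → posterior Inverse-Gamma(29/6, 173/4)
obs 8: x=-7/2 → posterior Inverse-Gamma(16/3, 205/4)
obs 9: x=-5/4 → posterior Inverse-Gamma(35/6, 1689/32)
obs 10: x=4 → posterior Inverse-Gamma(19/3, 1885/32)
obs 11: x=6 → posterior Inverse-Gamma(41/6, 2369/32)

k = 3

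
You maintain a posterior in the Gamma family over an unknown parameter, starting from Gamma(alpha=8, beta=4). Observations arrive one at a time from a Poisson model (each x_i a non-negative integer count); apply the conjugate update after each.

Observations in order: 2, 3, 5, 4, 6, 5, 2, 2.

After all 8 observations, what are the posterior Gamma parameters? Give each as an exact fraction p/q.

obs 1: x=2 → posterior Gamma(10, 5)
obs 2: x=3 → posterior Gamma(13, 6)
obs 3: x=5 → posterior Gamma(18, 7)
obs 4: x=4 → posterior Gamma(22, 8)
obs 5: x=6 → posterior Gamma(28, 9)
obs 6: x=5 → posterior Gamma(33, 10)
obs 7: x=2 → posterior Gamma(35, 11)
obs 8: x=2 → posterior Gamma(37, 12)

alpha=37, beta=12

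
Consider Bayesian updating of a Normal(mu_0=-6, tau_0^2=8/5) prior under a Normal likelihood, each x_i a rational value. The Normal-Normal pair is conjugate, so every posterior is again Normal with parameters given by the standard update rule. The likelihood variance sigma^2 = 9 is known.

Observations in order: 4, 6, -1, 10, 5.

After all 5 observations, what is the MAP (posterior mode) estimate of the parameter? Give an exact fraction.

-78/85

obs 1: x=4 → posterior Normal(-238/53, 72/53)
obs 2: x=6 → posterior Normal(-190/61, 72/61)
obs 3: x=-1 → posterior Normal(-66/23, 24/23)
obs 4: x=10 → posterior Normal(-118/77, 72/77)
obs 5: x=5 → posterior Normal(-78/85, 72/85)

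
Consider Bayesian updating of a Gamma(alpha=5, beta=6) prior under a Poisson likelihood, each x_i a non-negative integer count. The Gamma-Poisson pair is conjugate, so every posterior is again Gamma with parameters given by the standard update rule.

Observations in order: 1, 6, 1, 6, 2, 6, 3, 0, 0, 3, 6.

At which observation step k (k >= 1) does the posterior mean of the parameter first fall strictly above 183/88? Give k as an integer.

k = 6

obs 1: x=1 → posterior Gamma(6, 7)
obs 2: x=6 → posterior Gamma(12, 8)
obs 3: x=1 → posterior Gamma(13, 9)
obs 4: x=6 → posterior Gamma(19, 10)
obs 5: x=2 → posterior Gamma(21, 11)
obs 6: x=6 → posterior Gamma(27, 12)
obs 7: x=3 → posterior Gamma(30, 13)
obs 8: x=0 → posterior Gamma(30, 14)
obs 9: x=0 → posterior Gamma(30, 15)
obs 10: x=3 → posterior Gamma(33, 16)
obs 11: x=6 → posterior Gamma(39, 17)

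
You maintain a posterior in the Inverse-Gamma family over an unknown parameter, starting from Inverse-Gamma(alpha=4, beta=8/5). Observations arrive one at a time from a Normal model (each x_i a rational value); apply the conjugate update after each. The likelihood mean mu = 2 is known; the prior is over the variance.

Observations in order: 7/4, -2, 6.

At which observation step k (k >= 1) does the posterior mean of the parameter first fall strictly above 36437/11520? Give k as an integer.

k = 3

obs 1: x=7/4 → posterior Inverse-Gamma(9/2, 261/160)
obs 2: x=-2 → posterior Inverse-Gamma(5, 1541/160)
obs 3: x=6 → posterior Inverse-Gamma(11/2, 2821/160)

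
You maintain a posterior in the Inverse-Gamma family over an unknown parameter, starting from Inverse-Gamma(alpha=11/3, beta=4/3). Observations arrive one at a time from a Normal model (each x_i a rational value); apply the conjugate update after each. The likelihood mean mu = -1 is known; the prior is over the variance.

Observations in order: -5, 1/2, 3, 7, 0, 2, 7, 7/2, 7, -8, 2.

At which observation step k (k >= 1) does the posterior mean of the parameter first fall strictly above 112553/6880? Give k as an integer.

k = 9

obs 1: x=-5 → posterior Inverse-Gamma(25/6, 28/3)
obs 2: x=1/2 → posterior Inverse-Gamma(14/3, 251/24)
obs 3: x=3 → posterior Inverse-Gamma(31/6, 443/24)
obs 4: x=7 → posterior Inverse-Gamma(17/3, 1211/24)
obs 5: x=0 → posterior Inverse-Gamma(37/6, 1223/24)
obs 6: x=2 → posterior Inverse-Gamma(20/3, 1331/24)
obs 7: x=7 → posterior Inverse-Gamma(43/6, 2099/24)
obs 8: x=7/2 → posterior Inverse-Gamma(23/3, 1171/12)
obs 9: x=7 → posterior Inverse-Gamma(49/6, 1555/12)
obs 10: x=-8 → posterior Inverse-Gamma(26/3, 1849/12)
obs 11: x=2 → posterior Inverse-Gamma(55/6, 1903/12)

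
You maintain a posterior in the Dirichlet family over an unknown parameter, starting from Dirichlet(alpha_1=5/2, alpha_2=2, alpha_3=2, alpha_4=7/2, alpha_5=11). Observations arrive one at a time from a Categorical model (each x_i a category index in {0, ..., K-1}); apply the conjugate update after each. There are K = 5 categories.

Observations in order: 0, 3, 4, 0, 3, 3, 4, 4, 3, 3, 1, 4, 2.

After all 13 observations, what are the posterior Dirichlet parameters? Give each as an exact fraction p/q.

alpha_1=9/2, alpha_2=3, alpha_3=3, alpha_4=17/2, alpha_5=15

obs 1: x=0 → posterior Dirichlet(7/2, 2, 2, 7/2, 11)
obs 2: x=3 → posterior Dirichlet(7/2, 2, 2, 9/2, 11)
obs 3: x=4 → posterior Dirichlet(7/2, 2, 2, 9/2, 12)
obs 4: x=0 → posterior Dirichlet(9/2, 2, 2, 9/2, 12)
obs 5: x=3 → posterior Dirichlet(9/2, 2, 2, 11/2, 12)
obs 6: x=3 → posterior Dirichlet(9/2, 2, 2, 13/2, 12)
obs 7: x=4 → posterior Dirichlet(9/2, 2, 2, 13/2, 13)
obs 8: x=4 → posterior Dirichlet(9/2, 2, 2, 13/2, 14)
obs 9: x=3 → posterior Dirichlet(9/2, 2, 2, 15/2, 14)
obs 10: x=3 → posterior Dirichlet(9/2, 2, 2, 17/2, 14)
obs 11: x=1 → posterior Dirichlet(9/2, 3, 2, 17/2, 14)
obs 12: x=4 → posterior Dirichlet(9/2, 3, 2, 17/2, 15)
obs 13: x=2 → posterior Dirichlet(9/2, 3, 3, 17/2, 15)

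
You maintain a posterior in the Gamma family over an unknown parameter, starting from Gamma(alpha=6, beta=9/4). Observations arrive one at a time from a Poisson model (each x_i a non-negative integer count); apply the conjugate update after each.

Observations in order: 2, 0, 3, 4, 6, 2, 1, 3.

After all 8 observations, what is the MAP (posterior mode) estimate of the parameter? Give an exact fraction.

104/41

obs 1: x=2 → posterior Gamma(8, 13/4)
obs 2: x=0 → posterior Gamma(8, 17/4)
obs 3: x=3 → posterior Gamma(11, 21/4)
obs 4: x=4 → posterior Gamma(15, 25/4)
obs 5: x=6 → posterior Gamma(21, 29/4)
obs 6: x=2 → posterior Gamma(23, 33/4)
obs 7: x=1 → posterior Gamma(24, 37/4)
obs 8: x=3 → posterior Gamma(27, 41/4)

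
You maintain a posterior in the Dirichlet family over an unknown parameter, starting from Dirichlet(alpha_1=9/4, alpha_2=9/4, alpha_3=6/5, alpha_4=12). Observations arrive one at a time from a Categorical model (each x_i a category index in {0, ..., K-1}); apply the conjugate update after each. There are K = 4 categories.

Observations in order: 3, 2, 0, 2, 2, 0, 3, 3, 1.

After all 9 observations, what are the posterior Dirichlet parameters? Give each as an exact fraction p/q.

alpha_1=17/4, alpha_2=13/4, alpha_3=21/5, alpha_4=15

obs 1: x=3 → posterior Dirichlet(9/4, 9/4, 6/5, 13)
obs 2: x=2 → posterior Dirichlet(9/4, 9/4, 11/5, 13)
obs 3: x=0 → posterior Dirichlet(13/4, 9/4, 11/5, 13)
obs 4: x=2 → posterior Dirichlet(13/4, 9/4, 16/5, 13)
obs 5: x=2 → posterior Dirichlet(13/4, 9/4, 21/5, 13)
obs 6: x=0 → posterior Dirichlet(17/4, 9/4, 21/5, 13)
obs 7: x=3 → posterior Dirichlet(17/4, 9/4, 21/5, 14)
obs 8: x=3 → posterior Dirichlet(17/4, 9/4, 21/5, 15)
obs 9: x=1 → posterior Dirichlet(17/4, 13/4, 21/5, 15)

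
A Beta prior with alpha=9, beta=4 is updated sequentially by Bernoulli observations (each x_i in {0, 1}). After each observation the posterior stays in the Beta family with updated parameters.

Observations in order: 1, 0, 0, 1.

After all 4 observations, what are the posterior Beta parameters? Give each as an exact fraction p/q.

alpha=11, beta=6

obs 1: x=1 → posterior Beta(10, 4)
obs 2: x=0 → posterior Beta(10, 5)
obs 3: x=0 → posterior Beta(10, 6)
obs 4: x=1 → posterior Beta(11, 6)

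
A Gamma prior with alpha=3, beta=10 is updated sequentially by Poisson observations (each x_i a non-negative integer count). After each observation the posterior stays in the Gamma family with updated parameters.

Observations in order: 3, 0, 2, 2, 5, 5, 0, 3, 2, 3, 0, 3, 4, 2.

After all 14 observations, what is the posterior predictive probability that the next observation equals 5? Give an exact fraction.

obs 1: x=3 → posterior Gamma(6, 11)
obs 2: x=0 → posterior Gamma(6, 12)
obs 3: x=2 → posterior Gamma(8, 13)
obs 4: x=2 → posterior Gamma(10, 14)
obs 5: x=5 → posterior Gamma(15, 15)
obs 6: x=5 → posterior Gamma(20, 16)
obs 7: x=0 → posterior Gamma(20, 17)
obs 8: x=3 → posterior Gamma(23, 18)
obs 9: x=2 → posterior Gamma(25, 19)
obs 10: x=3 → posterior Gamma(28, 20)
obs 11: x=0 → posterior Gamma(28, 21)
obs 12: x=3 → posterior Gamma(31, 22)
obs 13: x=4 → posterior Gamma(35, 23)
obs 14: x=2 → posterior Gamma(37, 24)

876049150931769597589963545426526063190229897697403338752/51698788284564229679463043254372678347863256931304931640625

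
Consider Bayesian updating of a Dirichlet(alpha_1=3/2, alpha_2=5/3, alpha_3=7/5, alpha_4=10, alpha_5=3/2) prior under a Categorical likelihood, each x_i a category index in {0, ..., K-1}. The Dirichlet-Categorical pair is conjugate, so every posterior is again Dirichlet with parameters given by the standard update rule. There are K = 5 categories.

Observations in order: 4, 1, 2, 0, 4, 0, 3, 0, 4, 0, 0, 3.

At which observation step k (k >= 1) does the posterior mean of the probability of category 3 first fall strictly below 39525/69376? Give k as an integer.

obs 1: x=4 → posterior Dirichlet(3/2, 5/3, 7/5, 10, 5/2)
obs 2: x=1 → posterior Dirichlet(3/2, 8/3, 7/5, 10, 5/2)
obs 3: x=2 → posterior Dirichlet(3/2, 8/3, 12/5, 10, 5/2)
obs 4: x=0 → posterior Dirichlet(5/2, 8/3, 12/5, 10, 5/2)
obs 5: x=4 → posterior Dirichlet(5/2, 8/3, 12/5, 10, 7/2)
obs 6: x=0 → posterior Dirichlet(7/2, 8/3, 12/5, 10, 7/2)
obs 7: x=3 → posterior Dirichlet(7/2, 8/3, 12/5, 11, 7/2)
obs 8: x=0 → posterior Dirichlet(9/2, 8/3, 12/5, 11, 7/2)
obs 9: x=4 → posterior Dirichlet(9/2, 8/3, 12/5, 11, 9/2)
obs 10: x=0 → posterior Dirichlet(11/2, 8/3, 12/5, 11, 9/2)
obs 11: x=0 → posterior Dirichlet(13/2, 8/3, 12/5, 11, 9/2)
obs 12: x=3 → posterior Dirichlet(13/2, 8/3, 12/5, 12, 9/2)

k = 2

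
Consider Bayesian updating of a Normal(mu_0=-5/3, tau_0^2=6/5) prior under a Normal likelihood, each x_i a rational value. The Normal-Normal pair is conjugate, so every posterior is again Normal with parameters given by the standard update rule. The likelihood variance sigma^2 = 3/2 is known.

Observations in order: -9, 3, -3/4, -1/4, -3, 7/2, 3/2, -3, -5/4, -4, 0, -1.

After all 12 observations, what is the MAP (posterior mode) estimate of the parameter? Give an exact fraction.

-196/159

obs 1: x=-9 → posterior Normal(-133/27, 2/3)
obs 2: x=3 → posterior Normal(-97/39, 6/13)
obs 3: x=-3/4 → posterior Normal(-106/51, 6/17)
obs 4: x=-1/4 → posterior Normal(-109/63, 2/7)
obs 5: x=-3 → posterior Normal(-29/15, 6/25)
obs 6: x=7/2 → posterior Normal(-103/87, 6/29)
obs 7: x=3/2 → posterior Normal(-85/99, 2/11)
obs 8: x=-3 → posterior Normal(-121/111, 6/37)
obs 9: x=-5/4 → posterior Normal(-136/123, 6/41)
obs 10: x=-4 → posterior Normal(-184/135, 2/15)
obs 11: x=0 → posterior Normal(-184/147, 6/49)
obs 12: x=-1 → posterior Normal(-196/159, 6/53)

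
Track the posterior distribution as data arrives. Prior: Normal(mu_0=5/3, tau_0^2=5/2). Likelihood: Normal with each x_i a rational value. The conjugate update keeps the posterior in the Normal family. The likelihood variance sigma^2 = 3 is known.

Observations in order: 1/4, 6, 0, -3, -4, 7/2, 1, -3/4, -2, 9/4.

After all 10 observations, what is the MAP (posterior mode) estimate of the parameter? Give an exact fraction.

obs 1: x=1/4 → posterior Normal(45/44, 15/11)
obs 2: x=6 → posterior Normal(165/64, 15/16)
obs 3: x=0 → posterior Normal(55/28, 5/7)
obs 4: x=-3 → posterior Normal(105/104, 15/26)
obs 5: x=-4 → posterior Normal(25/124, 15/31)
obs 6: x=7/2 → posterior Normal(95/144, 5/12)
obs 7: x=1 → posterior Normal(115/164, 15/41)
obs 8: x=-3/4 → posterior Normal(25/46, 15/46)
obs 9: x=-2 → posterior Normal(5/17, 5/17)
obs 10: x=9/4 → posterior Normal(15/32, 15/56)

15/32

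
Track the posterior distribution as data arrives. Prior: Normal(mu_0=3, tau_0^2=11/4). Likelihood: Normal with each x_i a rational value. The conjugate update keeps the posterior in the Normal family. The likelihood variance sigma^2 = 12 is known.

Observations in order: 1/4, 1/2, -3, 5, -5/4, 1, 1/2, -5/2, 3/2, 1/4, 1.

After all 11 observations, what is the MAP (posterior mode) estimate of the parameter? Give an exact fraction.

719/676

obs 1: x=1/4 → posterior Normal(587/236, 132/59)
obs 2: x=1/2 → posterior Normal(87/40, 66/35)
obs 3: x=-3 → posterior Normal(53/36, 44/27)
obs 4: x=5 → posterior Normal(697/368, 33/23)
obs 5: x=-5/4 → posterior Normal(321/206, 132/103)
obs 6: x=1 → posterior Normal(343/228, 22/19)
obs 7: x=1/2 → posterior Normal(177/125, 132/125)
obs 8: x=-5/2 → posterior Normal(299/272, 33/34)
obs 9: x=3/2 → posterior Normal(166/147, 44/49)
obs 10: x=1/4 → posterior Normal(675/632, 66/79)
obs 11: x=1 → posterior Normal(719/676, 132/169)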